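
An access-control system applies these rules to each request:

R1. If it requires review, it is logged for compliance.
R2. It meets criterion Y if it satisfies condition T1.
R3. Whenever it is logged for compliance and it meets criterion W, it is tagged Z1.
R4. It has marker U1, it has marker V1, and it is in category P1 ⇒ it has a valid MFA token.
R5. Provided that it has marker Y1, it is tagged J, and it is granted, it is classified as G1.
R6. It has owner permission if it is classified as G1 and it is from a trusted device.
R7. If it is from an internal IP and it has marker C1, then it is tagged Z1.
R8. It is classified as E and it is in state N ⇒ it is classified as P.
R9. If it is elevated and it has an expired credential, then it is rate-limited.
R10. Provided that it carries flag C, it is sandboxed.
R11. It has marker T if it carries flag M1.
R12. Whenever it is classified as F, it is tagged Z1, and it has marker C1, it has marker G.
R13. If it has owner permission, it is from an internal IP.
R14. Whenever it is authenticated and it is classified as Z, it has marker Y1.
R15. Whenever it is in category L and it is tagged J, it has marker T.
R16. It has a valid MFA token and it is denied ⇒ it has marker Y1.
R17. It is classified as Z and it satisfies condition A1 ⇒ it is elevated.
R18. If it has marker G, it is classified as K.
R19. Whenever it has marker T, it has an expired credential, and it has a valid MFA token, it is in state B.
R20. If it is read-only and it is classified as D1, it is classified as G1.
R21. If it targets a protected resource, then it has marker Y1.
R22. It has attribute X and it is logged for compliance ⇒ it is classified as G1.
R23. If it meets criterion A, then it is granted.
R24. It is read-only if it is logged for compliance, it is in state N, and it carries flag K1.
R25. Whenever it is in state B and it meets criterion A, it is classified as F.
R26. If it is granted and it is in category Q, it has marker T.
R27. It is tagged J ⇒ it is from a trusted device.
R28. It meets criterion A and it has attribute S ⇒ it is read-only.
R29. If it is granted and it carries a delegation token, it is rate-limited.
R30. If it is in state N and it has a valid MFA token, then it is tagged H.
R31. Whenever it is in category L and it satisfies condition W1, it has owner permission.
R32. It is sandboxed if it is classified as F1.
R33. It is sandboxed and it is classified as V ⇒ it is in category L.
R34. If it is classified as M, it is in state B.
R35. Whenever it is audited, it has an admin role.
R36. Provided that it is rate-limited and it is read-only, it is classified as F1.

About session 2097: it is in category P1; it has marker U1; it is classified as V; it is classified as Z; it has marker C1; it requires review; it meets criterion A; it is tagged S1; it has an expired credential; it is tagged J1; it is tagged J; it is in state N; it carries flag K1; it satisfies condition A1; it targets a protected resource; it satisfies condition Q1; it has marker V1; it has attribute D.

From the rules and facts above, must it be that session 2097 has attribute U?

No

Forward chaining from the given facts derives: is logged for compliance, has a valid MFA token, is elevated, has marker Y1, is granted, is read-only, is from a trusted device, is tagged H, is classified as G1, has owner permission, is rate-limited, is from an internal IP, is classified as F1, is tagged Z1, is sandboxed, is in category L, has marker T, is in state B, is classified as F, has marker G, is classified as K.
No rule has "it has attribute U" as its conclusion, and it is not among the given facts.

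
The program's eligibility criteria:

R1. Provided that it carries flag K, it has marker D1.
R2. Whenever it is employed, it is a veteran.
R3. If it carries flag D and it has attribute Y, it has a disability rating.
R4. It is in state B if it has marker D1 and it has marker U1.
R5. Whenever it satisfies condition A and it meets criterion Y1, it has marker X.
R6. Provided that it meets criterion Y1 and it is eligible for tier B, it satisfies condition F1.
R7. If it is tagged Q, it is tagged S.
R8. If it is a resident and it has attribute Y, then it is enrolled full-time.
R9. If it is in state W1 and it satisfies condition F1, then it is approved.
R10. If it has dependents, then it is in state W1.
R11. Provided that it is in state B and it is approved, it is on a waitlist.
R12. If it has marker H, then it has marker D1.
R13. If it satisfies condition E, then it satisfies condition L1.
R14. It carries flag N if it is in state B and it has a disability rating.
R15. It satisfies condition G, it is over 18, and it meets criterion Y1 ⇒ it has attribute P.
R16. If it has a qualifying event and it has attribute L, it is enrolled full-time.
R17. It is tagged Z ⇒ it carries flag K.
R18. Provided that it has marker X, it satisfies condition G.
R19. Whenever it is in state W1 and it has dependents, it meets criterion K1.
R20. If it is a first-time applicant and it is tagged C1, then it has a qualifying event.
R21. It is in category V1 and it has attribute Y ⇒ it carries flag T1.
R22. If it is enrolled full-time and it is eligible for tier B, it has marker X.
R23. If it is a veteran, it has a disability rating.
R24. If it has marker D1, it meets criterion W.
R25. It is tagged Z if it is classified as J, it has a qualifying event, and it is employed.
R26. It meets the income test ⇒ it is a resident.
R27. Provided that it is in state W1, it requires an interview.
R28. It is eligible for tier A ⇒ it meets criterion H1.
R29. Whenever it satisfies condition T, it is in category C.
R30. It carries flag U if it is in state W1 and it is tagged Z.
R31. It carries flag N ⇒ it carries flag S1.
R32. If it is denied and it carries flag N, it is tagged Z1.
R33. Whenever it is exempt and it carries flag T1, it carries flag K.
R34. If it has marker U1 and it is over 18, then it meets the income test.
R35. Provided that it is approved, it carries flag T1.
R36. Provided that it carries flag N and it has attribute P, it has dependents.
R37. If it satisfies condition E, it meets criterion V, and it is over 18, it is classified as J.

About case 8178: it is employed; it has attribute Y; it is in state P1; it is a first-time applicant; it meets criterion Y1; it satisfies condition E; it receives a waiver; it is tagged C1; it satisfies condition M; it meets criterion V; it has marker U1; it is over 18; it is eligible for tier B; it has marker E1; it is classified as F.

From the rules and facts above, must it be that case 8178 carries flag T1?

By R2 (it is employed): it is a veteran.
By R6 (it meets criterion Y1, it is eligible for tier B): it satisfies condition F1.
By R20 (it is a first-time applicant, it is tagged C1): it has a qualifying event.
By R23 (it is a veteran): it has a disability rating.
By R34 (it has marker U1, it is over 18): it meets the income test.
By R37 (it satisfies condition E, it meets criterion V, it is over 18): it is classified as J.
By R25 (it is classified as J, it has a qualifying event, it is employed): it is tagged Z.
By R26 (it meets the income test): it is a resident.
By R8 (it is a resident, it has attribute Y): it is enrolled full-time.
By R17 (it is tagged Z): it carries flag K.
By R22 (it is enrolled full-time, it is eligible for tier B): it has marker X.
By R1 (it carries flag K): it has marker D1.
By R4 (it has marker D1, it has marker U1): it is in state B.
By R14 (it is in state B, it has a disability rating): it carries flag N.
By R18 (it has marker X): it satisfies condition G.
By R15 (it satisfies condition G, it is over 18, it meets criterion Y1): it has attribute P.
By R36 (it carries flag N, it has attribute P): it has dependents.
By R10 (it has dependents): it is in state W1.
By R9 (it is in state W1, it satisfies condition F1): it is approved.
By R35 (it is approved): it carries flag T1.

Yes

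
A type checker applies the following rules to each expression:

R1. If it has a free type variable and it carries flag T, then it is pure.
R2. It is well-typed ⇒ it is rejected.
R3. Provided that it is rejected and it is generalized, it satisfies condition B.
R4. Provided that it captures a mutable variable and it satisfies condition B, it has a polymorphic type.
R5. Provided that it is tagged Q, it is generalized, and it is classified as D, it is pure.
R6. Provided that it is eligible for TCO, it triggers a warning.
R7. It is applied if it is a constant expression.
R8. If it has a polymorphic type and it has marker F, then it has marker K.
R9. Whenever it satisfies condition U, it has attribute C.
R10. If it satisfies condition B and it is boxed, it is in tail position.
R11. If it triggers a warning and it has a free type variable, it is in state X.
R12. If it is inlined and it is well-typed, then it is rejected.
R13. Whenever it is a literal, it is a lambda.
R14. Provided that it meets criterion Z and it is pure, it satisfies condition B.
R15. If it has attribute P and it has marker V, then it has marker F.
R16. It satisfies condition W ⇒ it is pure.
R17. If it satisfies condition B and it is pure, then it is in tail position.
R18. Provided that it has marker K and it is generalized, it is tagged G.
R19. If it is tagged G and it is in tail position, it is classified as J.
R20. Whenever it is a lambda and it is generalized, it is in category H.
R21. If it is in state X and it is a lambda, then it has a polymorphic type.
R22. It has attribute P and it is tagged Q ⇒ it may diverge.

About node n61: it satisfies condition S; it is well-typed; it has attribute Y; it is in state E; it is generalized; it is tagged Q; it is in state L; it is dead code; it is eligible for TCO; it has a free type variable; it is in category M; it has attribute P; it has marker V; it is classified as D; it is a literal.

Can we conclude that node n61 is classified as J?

Yes

By R2 (it is well-typed): it is rejected.
By R3 (it is rejected, it is generalized): it satisfies condition B.
By R5 (it is tagged Q, it is generalized, it is classified as D): it is pure.
By R6 (it is eligible for TCO): it triggers a warning.
By R11 (it triggers a warning, it has a free type variable): it is in state X.
By R13 (it is a literal): it is a lambda.
By R15 (it has attribute P, it has marker V): it has marker F.
By R17 (it satisfies condition B, it is pure): it is in tail position.
By R21 (it is in state X, it is a lambda): it has a polymorphic type.
By R8 (it has a polymorphic type, it has marker F): it has marker K.
By R18 (it has marker K, it is generalized): it is tagged G.
By R19 (it is tagged G, it is in tail position): it is classified as J.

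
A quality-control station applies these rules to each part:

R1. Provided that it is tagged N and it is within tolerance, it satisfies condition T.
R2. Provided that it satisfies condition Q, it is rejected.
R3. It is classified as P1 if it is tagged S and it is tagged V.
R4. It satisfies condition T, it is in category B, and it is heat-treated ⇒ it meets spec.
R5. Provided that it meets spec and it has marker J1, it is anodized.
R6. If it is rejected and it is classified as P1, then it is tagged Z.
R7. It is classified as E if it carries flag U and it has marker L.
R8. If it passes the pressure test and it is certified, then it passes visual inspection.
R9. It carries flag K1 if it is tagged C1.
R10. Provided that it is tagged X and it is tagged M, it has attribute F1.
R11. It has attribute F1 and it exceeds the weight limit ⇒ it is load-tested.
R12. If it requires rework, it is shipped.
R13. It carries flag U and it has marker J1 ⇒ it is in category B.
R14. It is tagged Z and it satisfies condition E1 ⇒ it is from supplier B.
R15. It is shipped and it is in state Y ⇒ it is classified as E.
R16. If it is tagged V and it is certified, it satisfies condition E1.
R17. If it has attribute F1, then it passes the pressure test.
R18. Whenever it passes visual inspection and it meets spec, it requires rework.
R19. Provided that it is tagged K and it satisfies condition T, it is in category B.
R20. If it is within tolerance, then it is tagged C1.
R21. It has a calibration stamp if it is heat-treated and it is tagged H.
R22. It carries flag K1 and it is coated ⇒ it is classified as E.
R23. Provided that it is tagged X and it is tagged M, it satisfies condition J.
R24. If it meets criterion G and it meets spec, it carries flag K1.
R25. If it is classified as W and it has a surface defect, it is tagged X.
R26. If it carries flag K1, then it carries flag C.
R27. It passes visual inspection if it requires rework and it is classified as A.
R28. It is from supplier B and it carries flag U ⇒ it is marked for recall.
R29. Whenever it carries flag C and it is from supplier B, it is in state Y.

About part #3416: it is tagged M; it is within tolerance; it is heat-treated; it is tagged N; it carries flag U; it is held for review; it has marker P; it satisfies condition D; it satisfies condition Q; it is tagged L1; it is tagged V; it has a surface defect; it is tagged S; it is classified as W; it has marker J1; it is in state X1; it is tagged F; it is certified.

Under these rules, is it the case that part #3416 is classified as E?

Yes

By R1 (it is tagged N, it is within tolerance): it satisfies condition T.
By R2 (it satisfies condition Q): it is rejected.
By R3 (it is tagged S, it is tagged V): it is classified as P1.
By R6 (it is rejected, it is classified as P1): it is tagged Z.
By R13 (it carries flag U, it has marker J1): it is in category B.
By R16 (it is tagged V, it is certified): it satisfies condition E1.
By R20 (it is within tolerance): it is tagged C1.
By R25 (it is classified as W, it has a surface defect): it is tagged X.
By R4 (it satisfies condition T, it is in category B, it is heat-treated): it meets spec.
By R9 (it is tagged C1): it carries flag K1.
By R10 (it is tagged X, it is tagged M): it has attribute F1.
By R14 (it is tagged Z, it satisfies condition E1): it is from supplier B.
By R17 (it has attribute F1): it passes the pressure test.
By R26 (it carries flag K1): it carries flag C.
By R29 (it carries flag C, it is from supplier B): it is in state Y.
By R8 (it passes the pressure test, it is certified): it passes visual inspection.
By R18 (it passes visual inspection, it meets spec): it requires rework.
By R12 (it requires rework): it is shipped.
By R15 (it is shipped, it is in state Y): it is classified as E.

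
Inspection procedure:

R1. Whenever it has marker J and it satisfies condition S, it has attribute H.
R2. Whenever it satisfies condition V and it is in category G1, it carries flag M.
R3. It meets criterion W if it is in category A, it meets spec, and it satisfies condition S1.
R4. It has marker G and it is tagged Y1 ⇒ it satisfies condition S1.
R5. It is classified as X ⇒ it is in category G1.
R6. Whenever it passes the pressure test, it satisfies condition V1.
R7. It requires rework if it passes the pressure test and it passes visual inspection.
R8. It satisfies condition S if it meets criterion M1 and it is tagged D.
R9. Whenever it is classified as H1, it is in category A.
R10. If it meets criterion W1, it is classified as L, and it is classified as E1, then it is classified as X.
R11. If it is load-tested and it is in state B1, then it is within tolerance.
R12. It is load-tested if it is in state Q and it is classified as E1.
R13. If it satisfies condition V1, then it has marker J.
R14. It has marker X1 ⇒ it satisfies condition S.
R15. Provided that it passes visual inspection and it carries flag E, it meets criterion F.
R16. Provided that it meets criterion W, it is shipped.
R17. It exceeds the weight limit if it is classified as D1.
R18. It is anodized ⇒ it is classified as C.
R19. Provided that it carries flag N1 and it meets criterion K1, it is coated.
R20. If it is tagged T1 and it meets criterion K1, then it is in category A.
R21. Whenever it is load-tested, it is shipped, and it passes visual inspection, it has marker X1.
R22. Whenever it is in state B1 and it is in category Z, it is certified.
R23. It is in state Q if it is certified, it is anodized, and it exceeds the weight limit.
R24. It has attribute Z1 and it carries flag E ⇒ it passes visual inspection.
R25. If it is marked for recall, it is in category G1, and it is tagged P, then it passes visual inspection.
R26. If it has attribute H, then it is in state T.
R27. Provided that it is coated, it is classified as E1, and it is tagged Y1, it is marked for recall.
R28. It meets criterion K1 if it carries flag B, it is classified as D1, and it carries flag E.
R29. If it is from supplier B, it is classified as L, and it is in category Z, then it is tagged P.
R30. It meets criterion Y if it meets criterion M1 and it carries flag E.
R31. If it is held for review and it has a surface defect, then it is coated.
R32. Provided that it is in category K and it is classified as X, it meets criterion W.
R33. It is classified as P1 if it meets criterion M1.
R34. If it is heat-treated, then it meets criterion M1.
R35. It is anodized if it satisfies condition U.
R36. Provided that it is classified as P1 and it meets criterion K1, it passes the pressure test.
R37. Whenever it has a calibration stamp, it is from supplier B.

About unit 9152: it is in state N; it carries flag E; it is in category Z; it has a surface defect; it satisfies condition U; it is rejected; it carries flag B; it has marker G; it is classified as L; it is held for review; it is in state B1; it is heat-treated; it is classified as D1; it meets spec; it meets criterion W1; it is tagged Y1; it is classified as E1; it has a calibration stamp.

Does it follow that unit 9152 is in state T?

Forward chaining from the given facts derives: satisfies condition S1, is classified as X, exceeds the weight limit, is certified, meets criterion K1, is coated, meets criterion M1, is anodized, is from supplier B, is in category G1, is classified as C, is in state Q, is marked for recall, is tagged P, meets criterion Y, is classified as P1, passes the pressure test, satisfies condition V1, is load-tested, has marker J, passes visual inspection, requires rework, is within tolerance, meets criterion F.
The only rule concluding "it is in state T" is R26, which needs "it has attribute H"; that is never established.

No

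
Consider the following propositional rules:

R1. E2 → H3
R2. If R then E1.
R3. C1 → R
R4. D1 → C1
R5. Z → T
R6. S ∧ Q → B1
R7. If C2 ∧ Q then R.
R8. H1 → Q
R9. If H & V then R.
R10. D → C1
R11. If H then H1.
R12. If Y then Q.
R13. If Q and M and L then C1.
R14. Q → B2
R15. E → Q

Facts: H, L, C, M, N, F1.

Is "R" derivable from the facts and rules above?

Yes

H1  (by R11: H)
Q  (by R8: H1)
C1  (by R13: Q, M, L)
R  (by R3: C1)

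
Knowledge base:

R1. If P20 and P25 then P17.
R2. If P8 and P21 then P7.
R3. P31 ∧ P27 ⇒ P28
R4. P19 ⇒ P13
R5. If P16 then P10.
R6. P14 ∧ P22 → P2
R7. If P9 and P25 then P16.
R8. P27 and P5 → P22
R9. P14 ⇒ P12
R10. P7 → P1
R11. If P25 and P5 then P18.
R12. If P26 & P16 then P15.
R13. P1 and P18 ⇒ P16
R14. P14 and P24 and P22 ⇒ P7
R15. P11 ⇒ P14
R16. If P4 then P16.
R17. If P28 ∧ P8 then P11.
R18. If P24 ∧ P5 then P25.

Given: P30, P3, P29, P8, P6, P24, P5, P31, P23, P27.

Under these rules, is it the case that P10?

Yes

P28  (by R3: P31, P27)
P22  (by R8: P27, P5)
P11  (by R17: P28, P8)
P25  (by R18: P24, P5)
P18  (by R11: P25, P5)
P14  (by R15: P11)
P7  (by R14: P14, P24, P22)
P1  (by R10: P7)
P16  (by R13: P1, P18)
P10  (by R5: P16)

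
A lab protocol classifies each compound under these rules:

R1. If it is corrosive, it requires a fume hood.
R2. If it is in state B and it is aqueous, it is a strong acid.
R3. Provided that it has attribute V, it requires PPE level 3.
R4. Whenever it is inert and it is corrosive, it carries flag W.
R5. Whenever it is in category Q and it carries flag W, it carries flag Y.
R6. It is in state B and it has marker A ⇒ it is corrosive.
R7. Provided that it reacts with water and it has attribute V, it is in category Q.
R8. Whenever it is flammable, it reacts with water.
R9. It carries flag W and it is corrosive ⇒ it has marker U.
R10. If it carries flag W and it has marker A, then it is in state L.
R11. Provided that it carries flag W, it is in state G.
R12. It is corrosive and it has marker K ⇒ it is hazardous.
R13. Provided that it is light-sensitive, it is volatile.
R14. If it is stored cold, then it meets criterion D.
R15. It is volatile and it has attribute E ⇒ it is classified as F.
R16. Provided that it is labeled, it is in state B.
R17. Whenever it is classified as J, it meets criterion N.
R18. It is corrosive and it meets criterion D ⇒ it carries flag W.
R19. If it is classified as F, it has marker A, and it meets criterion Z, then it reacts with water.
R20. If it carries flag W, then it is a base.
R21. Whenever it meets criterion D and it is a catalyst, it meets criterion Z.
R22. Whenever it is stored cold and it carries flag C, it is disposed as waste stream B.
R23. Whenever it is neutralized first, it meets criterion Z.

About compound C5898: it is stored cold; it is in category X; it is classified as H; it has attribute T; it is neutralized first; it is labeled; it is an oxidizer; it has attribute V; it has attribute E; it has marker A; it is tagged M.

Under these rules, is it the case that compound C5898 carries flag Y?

No

Forward chaining from the given facts derives: requires PPE level 3, meets criterion D, is in state B, meets criterion Z, is corrosive, carries flag W, is a base, requires a fume hood, has marker U, is in state L, is in state G.
The only rule concluding "it carries flag Y" is R5, which needs "it is in category Q"; that is never established.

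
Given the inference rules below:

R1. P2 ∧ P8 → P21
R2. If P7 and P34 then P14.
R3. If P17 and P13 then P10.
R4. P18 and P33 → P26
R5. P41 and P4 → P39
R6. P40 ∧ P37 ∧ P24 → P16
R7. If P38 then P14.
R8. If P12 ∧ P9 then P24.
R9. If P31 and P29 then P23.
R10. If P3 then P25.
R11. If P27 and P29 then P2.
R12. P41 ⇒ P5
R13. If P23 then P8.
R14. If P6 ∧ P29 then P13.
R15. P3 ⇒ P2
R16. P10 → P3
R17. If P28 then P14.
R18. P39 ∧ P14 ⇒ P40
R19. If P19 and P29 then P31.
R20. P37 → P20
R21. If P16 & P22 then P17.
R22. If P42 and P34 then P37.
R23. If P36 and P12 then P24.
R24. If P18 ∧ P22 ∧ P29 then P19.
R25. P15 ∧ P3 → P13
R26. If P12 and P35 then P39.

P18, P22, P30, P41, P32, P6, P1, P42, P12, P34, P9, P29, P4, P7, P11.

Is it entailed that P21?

P14  (by R2: P7, P34)
P39  (by R5: P41, P4)
P24  (by R8: P12, P9)
P13  (by R14: P6, P29)
P40  (by R18: P39, P14)
P37  (by R22: P42, P34)
P19  (by R24: P18, P22, P29)
P16  (by R6: P40, P37, P24)
P31  (by R19: P19, P29)
P17  (by R21: P16, P22)
P10  (by R3: P17, P13)
P23  (by R9: P31, P29)
P8  (by R13: P23)
P3  (by R16: P10)
P2  (by R15: P3)
P21  (by R1: P2, P8)

Yes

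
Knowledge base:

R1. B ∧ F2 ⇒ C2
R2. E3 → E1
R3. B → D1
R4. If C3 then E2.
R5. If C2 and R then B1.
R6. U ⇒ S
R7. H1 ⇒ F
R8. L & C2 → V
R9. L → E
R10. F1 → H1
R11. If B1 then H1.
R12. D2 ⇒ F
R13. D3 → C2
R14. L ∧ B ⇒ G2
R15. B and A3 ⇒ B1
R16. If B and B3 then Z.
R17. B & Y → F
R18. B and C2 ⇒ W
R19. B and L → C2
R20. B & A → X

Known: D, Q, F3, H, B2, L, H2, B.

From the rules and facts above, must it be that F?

No

Forward chaining from the given facts derives: D1, E, G2, C2, V, W.
Rules concluding F: R7 needs H1; R12 needs D2; R17 needs Y — none of these are established.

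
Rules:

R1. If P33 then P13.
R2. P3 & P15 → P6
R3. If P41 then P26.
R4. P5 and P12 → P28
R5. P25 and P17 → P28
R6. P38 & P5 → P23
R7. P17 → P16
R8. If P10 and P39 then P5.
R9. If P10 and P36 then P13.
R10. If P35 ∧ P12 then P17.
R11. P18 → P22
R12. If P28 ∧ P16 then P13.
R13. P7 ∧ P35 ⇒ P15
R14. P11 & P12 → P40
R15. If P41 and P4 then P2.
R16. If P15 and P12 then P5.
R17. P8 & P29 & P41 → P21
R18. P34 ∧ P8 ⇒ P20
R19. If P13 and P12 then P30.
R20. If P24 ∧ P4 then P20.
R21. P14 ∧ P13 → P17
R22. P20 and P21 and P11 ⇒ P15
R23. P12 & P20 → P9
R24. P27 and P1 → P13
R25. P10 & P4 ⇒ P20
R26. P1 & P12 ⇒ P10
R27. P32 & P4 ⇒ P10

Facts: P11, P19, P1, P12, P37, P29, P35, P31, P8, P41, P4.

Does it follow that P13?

P17  (by R10: P35, P12)
P21  (by R17: P8, P29, P41)
P10  (by R26: P1, P12)
P16  (by R7: P17)
P20  (by R25: P10, P4)
P15  (by R22: P20, P21, P11)
P5  (by R16: P15, P12)
P28  (by R4: P5, P12)
P13  (by R12: P28, P16)

Yes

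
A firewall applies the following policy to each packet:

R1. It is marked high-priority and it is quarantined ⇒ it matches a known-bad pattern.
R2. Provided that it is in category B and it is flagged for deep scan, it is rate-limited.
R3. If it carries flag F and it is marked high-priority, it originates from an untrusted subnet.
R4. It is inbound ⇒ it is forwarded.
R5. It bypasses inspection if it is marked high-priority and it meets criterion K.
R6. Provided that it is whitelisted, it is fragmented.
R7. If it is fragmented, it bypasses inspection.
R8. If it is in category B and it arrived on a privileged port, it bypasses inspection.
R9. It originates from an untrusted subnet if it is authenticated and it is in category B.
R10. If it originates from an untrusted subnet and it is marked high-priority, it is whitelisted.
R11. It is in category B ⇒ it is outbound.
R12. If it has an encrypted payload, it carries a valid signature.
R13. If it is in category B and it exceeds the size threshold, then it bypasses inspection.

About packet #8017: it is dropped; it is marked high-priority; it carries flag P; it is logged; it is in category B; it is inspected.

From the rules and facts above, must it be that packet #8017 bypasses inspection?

No

Forward chaining from the given facts derives: is outbound.
Rules concluding "it bypasses inspection": R5 needs "it meets criterion K"; R7 needs "it is fragmented"; R8 needs "it arrived on a privileged port"; R13 needs "it exceeds the size threshold" — none of these are established.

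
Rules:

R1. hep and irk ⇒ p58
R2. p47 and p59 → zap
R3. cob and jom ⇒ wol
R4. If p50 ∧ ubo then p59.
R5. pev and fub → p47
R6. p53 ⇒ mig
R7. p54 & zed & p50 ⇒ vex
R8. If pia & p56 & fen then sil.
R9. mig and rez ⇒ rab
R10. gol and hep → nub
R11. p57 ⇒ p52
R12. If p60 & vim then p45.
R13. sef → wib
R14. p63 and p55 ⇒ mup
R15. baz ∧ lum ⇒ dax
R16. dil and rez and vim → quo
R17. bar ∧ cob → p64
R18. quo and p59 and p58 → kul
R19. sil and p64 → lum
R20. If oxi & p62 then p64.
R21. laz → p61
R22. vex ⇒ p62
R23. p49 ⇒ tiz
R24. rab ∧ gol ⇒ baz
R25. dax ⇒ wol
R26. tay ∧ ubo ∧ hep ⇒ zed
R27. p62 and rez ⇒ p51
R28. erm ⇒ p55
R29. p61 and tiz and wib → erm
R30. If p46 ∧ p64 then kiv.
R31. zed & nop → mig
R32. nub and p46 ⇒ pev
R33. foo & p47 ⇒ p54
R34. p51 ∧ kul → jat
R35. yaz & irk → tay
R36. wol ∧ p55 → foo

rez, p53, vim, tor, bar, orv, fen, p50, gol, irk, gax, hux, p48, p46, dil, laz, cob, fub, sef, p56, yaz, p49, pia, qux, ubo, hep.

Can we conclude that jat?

p58  (by R1: hep, irk)
p59  (by R4: p50, ubo)
mig  (by R6: p53)
sil  (by R8: pia, p56, fen)
rab  (by R9: mig, rez)
nub  (by R10: gol, hep)
wib  (by R13: sef)
quo  (by R16: dil, rez, vim)
p64  (by R17: bar, cob)
kul  (by R18: quo, p59, p58)
lum  (by R19: sil, p64)
p61  (by R21: laz)
tiz  (by R23: p49)
baz  (by R24: rab, gol)
erm  (by R29: p61, tiz, wib)
pev  (by R32: nub, p46)
tay  (by R35: yaz, irk)
p47  (by R5: pev, fub)
dax  (by R15: baz, lum)
wol  (by R25: dax)
zed  (by R26: tay, ubo, hep)
p55  (by R28: erm)
foo  (by R36: wol, p55)
p54  (by R33: foo, p47)
vex  (by R7: p54, zed, p50)
p62  (by R22: vex)
p51  (by R27: p62, rez)
jat  (by R34: p51, kul)

Yes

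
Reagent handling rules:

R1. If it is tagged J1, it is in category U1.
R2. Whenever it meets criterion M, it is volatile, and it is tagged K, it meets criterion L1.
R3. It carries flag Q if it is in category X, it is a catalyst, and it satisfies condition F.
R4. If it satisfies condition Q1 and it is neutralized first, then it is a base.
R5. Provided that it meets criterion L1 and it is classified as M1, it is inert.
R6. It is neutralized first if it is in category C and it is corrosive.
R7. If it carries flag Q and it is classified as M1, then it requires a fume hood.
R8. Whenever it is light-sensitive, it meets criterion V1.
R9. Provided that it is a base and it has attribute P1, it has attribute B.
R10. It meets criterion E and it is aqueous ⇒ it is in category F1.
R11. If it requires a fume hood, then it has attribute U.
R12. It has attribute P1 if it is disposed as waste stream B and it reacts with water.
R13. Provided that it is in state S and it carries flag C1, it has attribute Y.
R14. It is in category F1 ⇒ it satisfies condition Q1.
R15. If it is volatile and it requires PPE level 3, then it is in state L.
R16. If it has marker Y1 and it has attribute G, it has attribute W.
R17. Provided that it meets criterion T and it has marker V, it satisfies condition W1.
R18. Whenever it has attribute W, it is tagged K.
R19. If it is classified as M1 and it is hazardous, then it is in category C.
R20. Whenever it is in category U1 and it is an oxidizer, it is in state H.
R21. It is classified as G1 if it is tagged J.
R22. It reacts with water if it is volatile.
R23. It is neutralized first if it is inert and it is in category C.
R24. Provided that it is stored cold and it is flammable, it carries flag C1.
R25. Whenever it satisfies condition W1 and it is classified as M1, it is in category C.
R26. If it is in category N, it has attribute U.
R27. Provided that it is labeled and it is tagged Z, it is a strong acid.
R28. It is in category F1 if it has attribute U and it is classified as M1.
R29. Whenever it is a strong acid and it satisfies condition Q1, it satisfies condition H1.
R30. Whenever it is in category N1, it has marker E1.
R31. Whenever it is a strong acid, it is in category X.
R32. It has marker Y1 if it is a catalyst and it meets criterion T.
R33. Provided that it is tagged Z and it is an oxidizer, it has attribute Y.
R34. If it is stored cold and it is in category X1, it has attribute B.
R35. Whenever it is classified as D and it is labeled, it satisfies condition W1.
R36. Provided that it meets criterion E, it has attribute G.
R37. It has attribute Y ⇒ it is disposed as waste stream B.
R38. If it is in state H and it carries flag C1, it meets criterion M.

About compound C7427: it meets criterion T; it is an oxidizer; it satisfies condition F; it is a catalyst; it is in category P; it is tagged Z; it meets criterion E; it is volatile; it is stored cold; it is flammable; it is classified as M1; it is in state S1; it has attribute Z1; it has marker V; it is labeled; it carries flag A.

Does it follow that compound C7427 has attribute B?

Forward chaining from the given facts derives: satisfies condition W1, reacts with water, carries flag C1, is in category C, is a strong acid, is in category X, has marker Y1, has attribute Y, has attribute G, is disposed as waste stream B, carries flag Q, requires a fume hood, has attribute U, has attribute P1, has attribute W, is tagged K, is in category F1, satisfies condition Q1, satisfies condition H1.
Rules concluding "it has attribute B": R9 needs "it is a base"; R34 needs "it is in category X1" — none of these are established.

No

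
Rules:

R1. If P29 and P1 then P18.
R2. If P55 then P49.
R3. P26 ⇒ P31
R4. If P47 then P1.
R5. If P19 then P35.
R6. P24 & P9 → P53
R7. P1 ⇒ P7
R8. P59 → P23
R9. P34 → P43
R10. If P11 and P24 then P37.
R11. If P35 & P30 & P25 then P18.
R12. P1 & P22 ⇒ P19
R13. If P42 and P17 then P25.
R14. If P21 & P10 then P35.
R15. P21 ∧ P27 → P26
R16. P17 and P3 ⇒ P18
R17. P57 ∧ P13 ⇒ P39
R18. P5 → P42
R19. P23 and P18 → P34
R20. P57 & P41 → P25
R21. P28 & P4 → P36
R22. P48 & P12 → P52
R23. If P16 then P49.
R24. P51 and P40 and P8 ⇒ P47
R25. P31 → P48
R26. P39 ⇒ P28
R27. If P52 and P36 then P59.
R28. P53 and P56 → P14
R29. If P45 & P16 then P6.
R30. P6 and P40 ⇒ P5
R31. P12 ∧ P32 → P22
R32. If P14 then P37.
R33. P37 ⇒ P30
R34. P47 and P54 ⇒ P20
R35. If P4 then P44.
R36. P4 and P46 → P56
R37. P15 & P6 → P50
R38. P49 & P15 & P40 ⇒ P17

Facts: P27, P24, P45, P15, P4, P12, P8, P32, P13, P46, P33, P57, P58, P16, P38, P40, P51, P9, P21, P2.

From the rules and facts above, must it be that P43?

Yes

P53  (by R6: P24, P9)
P26  (by R15: P21, P27)
P39  (by R17: P57, P13)
P49  (by R23: P16)
P47  (by R24: P51, P40, P8)
P28  (by R26: P39)
P6  (by R29: P45, P16)
P5  (by R30: P6, P40)
P22  (by R31: P12, P32)
P56  (by R36: P4, P46)
P17  (by R38: P49, P15, P40)
P31  (by R3: P26)
P1  (by R4: P47)
P19  (by R12: P1, P22)
P42  (by R18: P5)
P36  (by R21: P28, P4)
P48  (by R25: P31)
P14  (by R28: P53, P56)
P37  (by R32: P14)
P30  (by R33: P37)
P35  (by R5: P19)
P25  (by R13: P42, P17)
P52  (by R22: P48, P12)
P59  (by R27: P52, P36)
P23  (by R8: P59)
P18  (by R11: P35, P30, P25)
P34  (by R19: P23, P18)
P43  (by R9: P34)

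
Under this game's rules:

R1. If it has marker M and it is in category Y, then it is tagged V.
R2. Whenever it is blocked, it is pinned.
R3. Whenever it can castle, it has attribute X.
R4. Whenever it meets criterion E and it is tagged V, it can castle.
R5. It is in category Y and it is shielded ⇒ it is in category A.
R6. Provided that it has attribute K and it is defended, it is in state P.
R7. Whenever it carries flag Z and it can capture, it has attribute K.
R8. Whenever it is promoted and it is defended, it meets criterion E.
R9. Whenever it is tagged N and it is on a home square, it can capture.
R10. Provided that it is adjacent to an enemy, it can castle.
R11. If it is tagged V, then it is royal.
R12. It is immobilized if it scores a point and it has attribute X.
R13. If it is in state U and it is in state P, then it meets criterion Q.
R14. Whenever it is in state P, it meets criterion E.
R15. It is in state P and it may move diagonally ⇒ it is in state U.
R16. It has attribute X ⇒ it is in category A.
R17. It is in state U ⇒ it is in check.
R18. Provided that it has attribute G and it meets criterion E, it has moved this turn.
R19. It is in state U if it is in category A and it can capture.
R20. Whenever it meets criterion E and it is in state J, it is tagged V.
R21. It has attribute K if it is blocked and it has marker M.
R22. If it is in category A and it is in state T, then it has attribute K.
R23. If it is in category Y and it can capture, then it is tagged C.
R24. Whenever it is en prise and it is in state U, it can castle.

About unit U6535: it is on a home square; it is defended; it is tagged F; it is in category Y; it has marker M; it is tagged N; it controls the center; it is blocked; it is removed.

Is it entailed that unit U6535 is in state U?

Yes

By R1 (it has marker M, it is in category Y): it is tagged V.
By R9 (it is tagged N, it is on a home square): it can capture.
By R21 (it is blocked, it has marker M): it has attribute K.
By R6 (it has attribute K, it is defended): it is in state P.
By R14 (it is in state P): it meets criterion E.
By R4 (it meets criterion E, it is tagged V): it can castle.
By R3 (it can castle): it has attribute X.
By R16 (it has attribute X): it is in category A.
By R19 (it is in category A, it can capture): it is in state U.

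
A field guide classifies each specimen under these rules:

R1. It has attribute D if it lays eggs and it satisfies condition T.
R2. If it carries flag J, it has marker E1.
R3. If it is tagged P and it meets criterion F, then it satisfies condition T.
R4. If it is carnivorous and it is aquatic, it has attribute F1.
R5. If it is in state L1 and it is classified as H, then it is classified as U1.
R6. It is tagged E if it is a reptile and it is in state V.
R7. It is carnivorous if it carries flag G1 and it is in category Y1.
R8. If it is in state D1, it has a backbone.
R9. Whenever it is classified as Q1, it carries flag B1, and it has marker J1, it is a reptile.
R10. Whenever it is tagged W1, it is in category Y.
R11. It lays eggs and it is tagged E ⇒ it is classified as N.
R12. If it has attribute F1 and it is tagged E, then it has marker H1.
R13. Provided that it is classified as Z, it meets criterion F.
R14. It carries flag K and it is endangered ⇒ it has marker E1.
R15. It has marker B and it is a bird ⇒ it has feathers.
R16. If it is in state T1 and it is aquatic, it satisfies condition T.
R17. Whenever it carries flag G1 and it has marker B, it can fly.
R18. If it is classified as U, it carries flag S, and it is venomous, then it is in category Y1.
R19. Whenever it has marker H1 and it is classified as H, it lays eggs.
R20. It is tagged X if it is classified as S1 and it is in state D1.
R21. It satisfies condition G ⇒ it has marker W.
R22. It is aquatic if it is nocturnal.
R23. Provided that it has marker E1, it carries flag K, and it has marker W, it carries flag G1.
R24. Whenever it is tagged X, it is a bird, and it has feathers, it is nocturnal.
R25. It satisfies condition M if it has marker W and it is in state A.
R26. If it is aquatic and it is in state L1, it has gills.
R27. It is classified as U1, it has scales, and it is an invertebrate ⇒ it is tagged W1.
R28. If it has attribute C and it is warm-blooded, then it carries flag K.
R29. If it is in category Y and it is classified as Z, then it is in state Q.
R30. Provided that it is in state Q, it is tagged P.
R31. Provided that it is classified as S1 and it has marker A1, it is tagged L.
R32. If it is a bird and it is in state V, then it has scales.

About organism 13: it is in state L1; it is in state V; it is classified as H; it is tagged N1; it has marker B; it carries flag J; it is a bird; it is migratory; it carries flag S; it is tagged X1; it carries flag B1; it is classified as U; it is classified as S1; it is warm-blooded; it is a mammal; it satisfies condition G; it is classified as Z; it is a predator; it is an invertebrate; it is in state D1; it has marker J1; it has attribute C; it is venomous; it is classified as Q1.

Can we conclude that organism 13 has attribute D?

By R2 (it carries flag J): it has marker E1.
By R5 (it is in state L1, it is classified as H): it is classified as U1.
By R9 (it is classified as Q1, it carries flag B1, it has marker J1): it is a reptile.
By R13 (it is classified as Z): it meets criterion F.
By R15 (it has marker B, it is a bird): it has feathers.
By R18 (it is classified as U, it carries flag S, it is venomous): it is in category Y1.
By R20 (it is classified as S1, it is in state D1): it is tagged X.
By R21 (it satisfies condition G): it has marker W.
By R24 (it is tagged X, it is a bird, it has feathers): it is nocturnal.
By R28 (it has attribute C, it is warm-blooded): it carries flag K.
By R32 (it is a bird, it is in state V): it has scales.
By R6 (it is a reptile, it is in state V): it is tagged E.
By R22 (it is nocturnal): it is aquatic.
By R23 (it has marker E1, it carries flag K, it has marker W): it carries flag G1.
By R27 (it is classified as U1, it has scales, it is an invertebrate): it is tagged W1.
By R7 (it carries flag G1, it is in category Y1): it is carnivorous.
By R10 (it is tagged W1): it is in category Y.
By R29 (it is in category Y, it is classified as Z): it is in state Q.
By R30 (it is in state Q): it is tagged P.
By R3 (it is tagged P, it meets criterion F): it satisfies condition T.
By R4 (it is carnivorous, it is aquatic): it has attribute F1.
By R12 (it has attribute F1, it is tagged E): it has marker H1.
By R19 (it has marker H1, it is classified as H): it lays eggs.
By R1 (it lays eggs, it satisfies condition T): it has attribute D.

Yes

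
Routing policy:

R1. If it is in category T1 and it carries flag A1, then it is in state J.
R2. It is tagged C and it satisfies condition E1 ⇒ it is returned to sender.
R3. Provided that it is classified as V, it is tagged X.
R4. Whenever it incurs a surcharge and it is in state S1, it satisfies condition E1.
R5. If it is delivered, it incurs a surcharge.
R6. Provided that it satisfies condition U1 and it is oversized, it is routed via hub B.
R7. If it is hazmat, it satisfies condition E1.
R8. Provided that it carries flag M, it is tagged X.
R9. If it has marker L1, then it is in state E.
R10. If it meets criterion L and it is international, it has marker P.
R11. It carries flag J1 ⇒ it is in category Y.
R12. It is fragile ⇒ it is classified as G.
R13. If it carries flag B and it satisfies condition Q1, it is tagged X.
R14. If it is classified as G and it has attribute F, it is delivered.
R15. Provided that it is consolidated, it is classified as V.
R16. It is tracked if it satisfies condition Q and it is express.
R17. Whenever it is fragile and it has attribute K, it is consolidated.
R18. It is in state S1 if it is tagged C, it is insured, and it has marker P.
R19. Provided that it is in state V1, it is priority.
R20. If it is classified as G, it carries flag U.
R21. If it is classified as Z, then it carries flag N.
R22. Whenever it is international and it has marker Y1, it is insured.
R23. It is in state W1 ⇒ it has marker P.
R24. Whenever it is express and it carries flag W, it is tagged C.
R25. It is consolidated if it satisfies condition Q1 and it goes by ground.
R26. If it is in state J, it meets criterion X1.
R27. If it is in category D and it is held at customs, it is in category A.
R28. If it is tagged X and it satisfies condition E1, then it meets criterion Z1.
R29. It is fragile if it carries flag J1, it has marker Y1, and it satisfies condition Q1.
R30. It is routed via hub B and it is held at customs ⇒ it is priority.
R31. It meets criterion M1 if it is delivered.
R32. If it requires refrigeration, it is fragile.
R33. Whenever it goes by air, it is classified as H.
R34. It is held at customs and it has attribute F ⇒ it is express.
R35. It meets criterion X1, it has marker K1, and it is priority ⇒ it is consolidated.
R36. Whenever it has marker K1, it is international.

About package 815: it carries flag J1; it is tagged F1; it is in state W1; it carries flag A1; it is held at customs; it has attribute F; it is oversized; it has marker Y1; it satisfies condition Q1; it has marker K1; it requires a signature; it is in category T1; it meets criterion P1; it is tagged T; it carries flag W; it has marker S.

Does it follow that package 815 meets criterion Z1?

No

Forward chaining from the given facts derives: is in state J, is in category Y, has marker P, meets criterion X1, is fragile, is express, is international, is classified as G, is delivered, carries flag U, is insured, is tagged C, meets criterion M1, incurs a surcharge, is in state S1, satisfies condition E1, is returned to sender.
The only rule concluding "it meets criterion Z1" is R28, which needs "it is tagged X"; that is never established.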